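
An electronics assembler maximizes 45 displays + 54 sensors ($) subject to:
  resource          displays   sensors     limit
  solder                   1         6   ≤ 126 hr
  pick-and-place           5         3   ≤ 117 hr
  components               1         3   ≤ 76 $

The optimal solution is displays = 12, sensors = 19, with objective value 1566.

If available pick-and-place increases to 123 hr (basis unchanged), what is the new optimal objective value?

1614

Check each constraint at x*: solder 126/126 (tight); pick-and-place 117/117 (tight); components 69/76 (slack 7).
Slack constraints have shadow price 0 (complementary slackness).
Dual feasibility on the basic columns requires 1·y_solder + 5·y_pick-and-place = 45, 6·y_solder + 3·y_pick-and-place = 54.
This yields shadow prices y_solder = 5, y_pick-and-place = 8.
Δz = y_pick-and-place·Δb = 8 × (6) = 48, so new z* = 1566 + 48 = 1614.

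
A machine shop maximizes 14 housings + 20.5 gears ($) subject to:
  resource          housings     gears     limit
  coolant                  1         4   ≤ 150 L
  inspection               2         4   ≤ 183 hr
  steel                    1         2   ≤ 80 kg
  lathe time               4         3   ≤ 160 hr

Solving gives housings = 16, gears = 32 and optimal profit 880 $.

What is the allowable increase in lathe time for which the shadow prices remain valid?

160

Binding constraints: steel, lathe time. The basis is B = [[1,2],[4,3]] with det -5.
Per unit increase in lathe time, x* moves by d = (0.4, -0.2).
The basis stays optimal until gears reaches 0; allowable increase = 160 hr.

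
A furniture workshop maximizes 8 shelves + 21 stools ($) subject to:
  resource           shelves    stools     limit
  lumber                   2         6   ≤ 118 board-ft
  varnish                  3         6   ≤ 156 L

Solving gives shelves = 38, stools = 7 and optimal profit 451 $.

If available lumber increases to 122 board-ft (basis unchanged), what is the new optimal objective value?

461

At the optimum: lumber uses 118 of 118 (binding); varnish uses 156 of 156 (binding).
The binding rows give the dual system: 2·y_lumber + 3·y_varnish = 8 and 6·y_lumber + 6·y_varnish = 21.
Solving: y_lumber = 2.5, y_varnish = 1.
Δz = y_lumber·Δb = 2.5 × (4) = 10, so new z* = 451 + 10 = 461.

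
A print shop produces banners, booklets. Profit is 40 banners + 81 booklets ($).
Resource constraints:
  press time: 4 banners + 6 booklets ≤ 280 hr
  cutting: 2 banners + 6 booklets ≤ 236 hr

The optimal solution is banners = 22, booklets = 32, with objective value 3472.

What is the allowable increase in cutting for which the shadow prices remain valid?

44

Binding constraints: press time, cutting. The basis is B = [[4,6],[2,6]] with det 12.
Per unit increase in cutting, x* moves by d = (-0.5, 0.3333).
The basis stays optimal until banners reaches 0; allowable increase = 44 hr.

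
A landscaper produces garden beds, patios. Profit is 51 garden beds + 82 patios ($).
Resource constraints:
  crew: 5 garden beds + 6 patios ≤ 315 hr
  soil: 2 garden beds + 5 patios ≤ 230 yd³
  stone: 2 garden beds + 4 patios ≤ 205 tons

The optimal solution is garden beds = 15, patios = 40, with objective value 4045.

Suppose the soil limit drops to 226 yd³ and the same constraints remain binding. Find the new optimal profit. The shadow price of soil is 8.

4013

Δb = -4, so new z* = 4045 + (8)·(-4) = 4045 − 32 = 4013.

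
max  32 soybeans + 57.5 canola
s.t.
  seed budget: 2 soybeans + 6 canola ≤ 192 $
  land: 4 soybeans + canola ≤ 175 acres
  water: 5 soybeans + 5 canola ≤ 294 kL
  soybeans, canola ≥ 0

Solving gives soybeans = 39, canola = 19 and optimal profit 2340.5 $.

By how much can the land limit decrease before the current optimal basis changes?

Binding constraints: seed budget, land. The basis is B = [[2,6],[4,1]] with det -22.
Per unit decrease in land, x* moves by d = (-0.2727, 0.0909).
The basis stays optimal until soybeans reaches 0; allowable decrease = 143 acres.

143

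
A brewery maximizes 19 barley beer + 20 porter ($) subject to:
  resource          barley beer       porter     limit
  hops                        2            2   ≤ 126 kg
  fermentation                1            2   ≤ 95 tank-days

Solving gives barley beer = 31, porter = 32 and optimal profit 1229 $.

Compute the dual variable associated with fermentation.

1

At the optimum: hops uses 126 of 126 (binding); fermentation uses 95 of 95 (binding).
Dual feasibility on the basic columns requires 2·y_hops + 1·y_fermentation = 19, 2·y_hops + 2·y_fermentation = 20.
→ y_hops = 9 and y_fermentation = 1.
Shadow price of fermentation = 1.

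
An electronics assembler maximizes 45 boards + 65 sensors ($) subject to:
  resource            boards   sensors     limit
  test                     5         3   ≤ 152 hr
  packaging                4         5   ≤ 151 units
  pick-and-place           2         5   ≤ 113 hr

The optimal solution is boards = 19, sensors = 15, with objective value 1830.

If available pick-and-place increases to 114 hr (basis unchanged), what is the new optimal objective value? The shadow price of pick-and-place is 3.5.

Δb = 1, so new z* = 1830 + (3.5)·(1) = 1830 + 3.5 = 1833.5.

1833.5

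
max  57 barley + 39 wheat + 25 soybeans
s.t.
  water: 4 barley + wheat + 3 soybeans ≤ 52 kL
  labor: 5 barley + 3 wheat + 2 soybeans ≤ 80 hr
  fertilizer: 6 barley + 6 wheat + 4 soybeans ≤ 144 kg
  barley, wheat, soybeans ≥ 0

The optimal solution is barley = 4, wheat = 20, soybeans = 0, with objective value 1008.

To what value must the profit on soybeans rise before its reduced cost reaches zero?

Check each constraint at x*: water 36/52 (slack 16); labor 80/80 (tight); fertilizer 144/144 (tight).
Since water is not tight, its dual is 0.
The binding rows give the dual system: 5·y_labor + 6·y_fertilizer = 57 and 3·y_labor + 6·y_fertilizer = 39.
Solving: y_labor = 9, y_fertilizer = 2.
soybeans enters the basis when its profit ≥ yᵀa₃ = 9·2 + 2·4 = 26.

26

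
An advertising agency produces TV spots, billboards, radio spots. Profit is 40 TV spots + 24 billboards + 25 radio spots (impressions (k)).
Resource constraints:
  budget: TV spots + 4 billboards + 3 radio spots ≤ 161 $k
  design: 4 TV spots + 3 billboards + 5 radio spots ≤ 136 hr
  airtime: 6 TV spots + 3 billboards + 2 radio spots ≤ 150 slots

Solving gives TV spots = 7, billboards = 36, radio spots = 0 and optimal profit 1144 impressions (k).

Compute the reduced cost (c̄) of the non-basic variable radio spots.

At the optimum: budget uses 151 of 161 (slack = 10); design uses 136 of 136 (binding); airtime uses 150 of 150 (binding).
By complementary slackness, y = 0 for the non-binding constraint.
From A_Bᵀ y = c: 4·y_design + 6·y_airtime = 40; 3·y_design + 3·y_airtime = 24.
→ y_design = 4 and y_airtime = 4.
Reduced cost of radio spots: c₃ − yᵀa₃ = 25 − (4·5 + 4·2) = 25 − 28 = -3.

-3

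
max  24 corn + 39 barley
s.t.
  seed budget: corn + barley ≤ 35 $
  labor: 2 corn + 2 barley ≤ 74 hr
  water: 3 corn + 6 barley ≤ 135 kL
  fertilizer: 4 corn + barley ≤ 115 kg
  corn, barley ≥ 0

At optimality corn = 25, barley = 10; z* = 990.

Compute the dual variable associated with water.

5

At the optimum: seed budget uses 35 of 35 (binding); labor uses 70 of 74 (slack = 4); water uses 135 of 135 (binding); fertilizer uses 110 of 115 (slack = 5).
Slack constraints have shadow price 0 (complementary slackness).
The binding rows give the dual system: 1·y_seed budget + 3·y_water = 24 and 1·y_seed budget + 6·y_water = 39.
Solving: y_seed budget = 9, y_water = 5.
Shadow price of water = 5.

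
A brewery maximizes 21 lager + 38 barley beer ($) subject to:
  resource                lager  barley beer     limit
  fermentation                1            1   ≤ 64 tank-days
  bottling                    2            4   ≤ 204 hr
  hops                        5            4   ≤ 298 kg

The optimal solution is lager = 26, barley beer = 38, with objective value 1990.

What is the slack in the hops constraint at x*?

16

hops used = 5·26 + 4·38 = 282; slack = 298 − 282 = 16.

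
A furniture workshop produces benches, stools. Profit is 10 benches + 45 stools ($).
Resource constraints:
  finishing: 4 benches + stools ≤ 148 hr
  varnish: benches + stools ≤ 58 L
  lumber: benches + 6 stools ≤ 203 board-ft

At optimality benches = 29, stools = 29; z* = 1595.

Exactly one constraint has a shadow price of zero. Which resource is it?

finishing

finishing: 145/148 (slack 3)
varnish: 58/58 (binding)
lumber: 203/203 (binding)
By complementary slackness, a constraint with positive slack has shadow price 0 → finishing.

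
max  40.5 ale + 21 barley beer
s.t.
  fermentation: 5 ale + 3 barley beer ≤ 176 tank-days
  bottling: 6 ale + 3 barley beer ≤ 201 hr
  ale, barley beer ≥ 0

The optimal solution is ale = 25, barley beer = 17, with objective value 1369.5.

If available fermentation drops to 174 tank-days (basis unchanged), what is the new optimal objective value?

Check each constraint at x*: fermentation 176/176 (tight); bottling 201/201 (tight).
Dual feasibility on the basic columns requires 5·y_fermentation + 6·y_bottling = 40.5, 3·y_fermentation + 3·y_bottling = 21.
Solving: y_fermentation = 1.5, y_bottling = 5.5.
Δz = y_fermentation·Δb = 1.5 × (-2) = -3, so new z* = 1369.5 − 3 = 1366.5.

1366.5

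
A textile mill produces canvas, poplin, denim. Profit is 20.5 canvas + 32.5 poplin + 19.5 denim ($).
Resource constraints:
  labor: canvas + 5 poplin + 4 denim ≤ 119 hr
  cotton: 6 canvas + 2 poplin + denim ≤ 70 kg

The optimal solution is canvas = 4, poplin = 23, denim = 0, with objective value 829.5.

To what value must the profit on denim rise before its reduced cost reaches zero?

Both labor and cotton are binding at x*.
Dual feasibility on the basic columns requires 1·y_labor + 6·y_cotton = 20.5, 5·y_labor + 2·y_cotton = 32.5.
Solving: y_labor = 5.5, y_cotton = 2.5.
denim enters the basis when its profit ≥ yᵀa₃ = 5.5·4 + 2.5·1 = 24.5.

24.5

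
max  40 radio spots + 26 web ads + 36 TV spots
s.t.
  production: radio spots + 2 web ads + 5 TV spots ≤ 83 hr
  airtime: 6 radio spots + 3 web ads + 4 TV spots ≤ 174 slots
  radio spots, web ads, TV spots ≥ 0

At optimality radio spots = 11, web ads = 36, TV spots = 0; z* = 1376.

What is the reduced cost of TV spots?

-8

Both production and airtime are binding at x*.
Dual feasibility on the basic columns requires 1·y_production + 6·y_airtime = 40, 2·y_production + 3·y_airtime = 26.
Solving: y_production = 4, y_airtime = 6.
Reduced cost of TV spots: c₃ − yᵀa₃ = 36 − (4·5 + 6·4) = 36 − 44 = -8.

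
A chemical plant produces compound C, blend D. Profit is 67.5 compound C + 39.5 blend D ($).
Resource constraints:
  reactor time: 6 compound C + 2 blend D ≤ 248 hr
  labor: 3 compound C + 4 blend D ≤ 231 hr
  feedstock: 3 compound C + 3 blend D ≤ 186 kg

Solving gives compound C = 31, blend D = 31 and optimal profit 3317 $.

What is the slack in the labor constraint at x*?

labor used = 3·31 + 4·31 = 217; slack = 231 − 217 = 14.

14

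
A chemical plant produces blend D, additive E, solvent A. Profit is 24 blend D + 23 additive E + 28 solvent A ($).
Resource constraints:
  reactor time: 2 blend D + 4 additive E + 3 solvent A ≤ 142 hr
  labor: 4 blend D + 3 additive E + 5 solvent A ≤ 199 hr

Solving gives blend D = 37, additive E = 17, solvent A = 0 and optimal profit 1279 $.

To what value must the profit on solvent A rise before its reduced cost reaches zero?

31

Check each constraint at x*: reactor time 142/142 (tight); labor 199/199 (tight).
Dual feasibility on the basic columns requires 2·y_reactor time + 4·y_labor = 24, 4·y_reactor time + 3·y_labor = 23.
→ y_reactor time = 2 and y_labor = 5.
solvent A enters the basis when its profit ≥ yᵀa₃ = 2·3 + 5·5 = 31.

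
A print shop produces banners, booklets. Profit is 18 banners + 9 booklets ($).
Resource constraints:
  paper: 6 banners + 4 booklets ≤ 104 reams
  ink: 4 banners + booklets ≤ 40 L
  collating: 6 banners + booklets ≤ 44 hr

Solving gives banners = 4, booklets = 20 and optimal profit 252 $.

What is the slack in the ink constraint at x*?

4

ink used = 4·4 + 1·20 = 36; slack = 40 − 36 = 4.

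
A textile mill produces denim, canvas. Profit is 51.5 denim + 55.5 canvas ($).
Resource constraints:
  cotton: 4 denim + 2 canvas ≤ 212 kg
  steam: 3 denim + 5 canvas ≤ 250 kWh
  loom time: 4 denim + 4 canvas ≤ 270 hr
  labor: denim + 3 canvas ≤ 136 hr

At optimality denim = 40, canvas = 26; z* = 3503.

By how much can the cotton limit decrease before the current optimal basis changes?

Binding constraints: cotton, steam. The basis is B = [[4,2],[3,5]] with det 14.
Per unit decrease in cotton, x* moves by d = (-0.3571, 0.2143).
The basis stays optimal until labor becomes binding; allowable decrease = 63 kg.

63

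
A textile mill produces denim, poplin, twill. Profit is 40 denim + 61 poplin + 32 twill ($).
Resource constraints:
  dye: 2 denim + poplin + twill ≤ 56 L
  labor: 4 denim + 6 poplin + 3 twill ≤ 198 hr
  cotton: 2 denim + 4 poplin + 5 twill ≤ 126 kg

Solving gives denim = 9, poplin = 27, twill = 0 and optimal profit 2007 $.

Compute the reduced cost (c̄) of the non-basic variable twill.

Binding: labor and cotton. Non-binding: dye (11 unused).
Slack constraints have shadow price 0 (complementary slackness).
Dual feasibility on the basic columns requires 4·y_labor + 2·y_cotton = 40, 6·y_labor + 4·y_cotton = 61.
→ y_labor = 9.5 and y_cotton = 1.
Reduced cost of twill: c₃ − yᵀa₃ = 32 − (9.5·3 + 1·5) = 32 − 33.5 = -1.5.

-1.5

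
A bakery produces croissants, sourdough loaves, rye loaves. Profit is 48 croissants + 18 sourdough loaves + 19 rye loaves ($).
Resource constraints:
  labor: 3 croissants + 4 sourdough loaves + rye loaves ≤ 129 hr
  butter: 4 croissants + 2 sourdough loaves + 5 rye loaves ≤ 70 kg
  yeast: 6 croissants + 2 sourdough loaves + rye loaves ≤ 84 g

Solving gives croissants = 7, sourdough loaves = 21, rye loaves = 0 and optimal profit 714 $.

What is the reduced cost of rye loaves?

-2

Check each constraint at x*: labor 105/129 (slack 24); butter 70/70 (tight); yeast 84/84 (tight).
Slack constraints have shadow price 0 (complementary slackness).
Dual feasibility on the basic columns requires 4·y_butter + 6·y_yeast = 48, 2·y_butter + 2·y_yeast = 18.
This yields shadow prices y_butter = 3, y_yeast = 6.
Reduced cost of rye loaves: c₃ − yᵀa₃ = 19 − (3·5 + 6·1) = 19 − 21 = -2.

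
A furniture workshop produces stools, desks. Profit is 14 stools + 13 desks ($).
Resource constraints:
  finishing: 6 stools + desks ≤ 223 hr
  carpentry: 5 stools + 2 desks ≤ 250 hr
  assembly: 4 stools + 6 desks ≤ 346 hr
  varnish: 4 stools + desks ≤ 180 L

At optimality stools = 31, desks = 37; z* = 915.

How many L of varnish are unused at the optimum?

19

varnish used = 4·31 + 1·37 = 161; slack = 180 − 161 = 19.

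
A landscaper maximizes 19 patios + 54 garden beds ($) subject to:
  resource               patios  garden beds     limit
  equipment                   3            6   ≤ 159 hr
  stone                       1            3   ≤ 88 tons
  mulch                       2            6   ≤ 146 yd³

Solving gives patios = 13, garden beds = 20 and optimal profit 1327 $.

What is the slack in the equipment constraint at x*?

equipment used = 3·13 + 6·20 = 159; slack = 159 − 159 = 0.

0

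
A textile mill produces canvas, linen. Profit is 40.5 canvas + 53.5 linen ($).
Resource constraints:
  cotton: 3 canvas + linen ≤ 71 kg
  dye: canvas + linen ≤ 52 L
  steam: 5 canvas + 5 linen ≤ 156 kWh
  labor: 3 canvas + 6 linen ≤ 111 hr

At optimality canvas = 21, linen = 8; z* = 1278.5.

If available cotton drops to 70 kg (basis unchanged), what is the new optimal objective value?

1273

Binding: cotton and labor. Non-binding: dye (23 unused), steam (11 unused).
Since dye, steam are not tight, their duals are 0.
The binding rows give the dual system: 3·y_cotton + 3·y_labor = 40.5 and 1·y_cotton + 6·y_labor = 53.5.
This yields shadow prices y_cotton = 5.5, y_labor = 8.
Δz = y_cotton·Δb = 5.5 × (-1) = -5.5, so new z* = 1278.5 − 5.5 = 1273.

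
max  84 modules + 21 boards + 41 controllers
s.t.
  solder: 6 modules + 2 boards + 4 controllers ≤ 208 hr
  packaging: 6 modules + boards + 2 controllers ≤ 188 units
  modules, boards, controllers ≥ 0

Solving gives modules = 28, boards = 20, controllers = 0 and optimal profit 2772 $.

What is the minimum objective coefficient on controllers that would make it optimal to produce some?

42

Both solder and packaging are binding at x*.
The binding rows give the dual system: 6·y_solder + 6·y_packaging = 84 and 2·y_solder + 1·y_packaging = 21.
→ y_solder = 7 and y_packaging = 7.
controllers enters the basis when its profit ≥ yᵀa₃ = 7·4 + 7·2 = 42.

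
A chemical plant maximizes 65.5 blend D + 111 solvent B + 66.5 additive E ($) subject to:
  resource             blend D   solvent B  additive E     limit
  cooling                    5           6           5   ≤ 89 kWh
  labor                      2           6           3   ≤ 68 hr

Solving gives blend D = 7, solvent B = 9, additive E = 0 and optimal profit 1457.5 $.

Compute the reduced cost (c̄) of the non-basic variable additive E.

Both cooling and labor are binding at x*.
From A_Bᵀ y = c: 5·y_cooling + 2·y_labor = 65.5; 6·y_cooling + 6·y_labor = 111.
→ y_cooling = 9.5 and y_labor = 9.
Reduced cost of additive E: c₃ − yᵀa₃ = 66.5 − (9.5·5 + 9·3) = 66.5 − 74.5 = -8.

-8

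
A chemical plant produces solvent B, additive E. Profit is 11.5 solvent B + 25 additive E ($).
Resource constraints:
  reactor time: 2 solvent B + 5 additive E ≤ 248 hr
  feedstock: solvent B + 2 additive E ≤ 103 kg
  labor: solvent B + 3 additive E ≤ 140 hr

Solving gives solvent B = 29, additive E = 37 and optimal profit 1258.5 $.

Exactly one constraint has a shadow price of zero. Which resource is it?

reactor time: 243/248 (slack 5)
feedstock: 103/103 (binding)
labor: 140/140 (binding)
By complementary slackness, a constraint with positive slack has shadow price 0 → reactor time.

reactor time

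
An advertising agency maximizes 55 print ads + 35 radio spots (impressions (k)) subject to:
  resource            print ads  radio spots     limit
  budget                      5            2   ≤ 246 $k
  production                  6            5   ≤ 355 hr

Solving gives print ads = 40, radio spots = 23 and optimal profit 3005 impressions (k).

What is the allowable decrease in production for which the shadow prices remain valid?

Binding constraints: budget, production. The basis is B = [[5,2],[6,5]] with det 13.
Per unit decrease in production, x* moves by d = (0.1538, -0.3846).
The basis stays optimal until radio spots reaches 0; allowable decrease = 59.8 hr.

59.8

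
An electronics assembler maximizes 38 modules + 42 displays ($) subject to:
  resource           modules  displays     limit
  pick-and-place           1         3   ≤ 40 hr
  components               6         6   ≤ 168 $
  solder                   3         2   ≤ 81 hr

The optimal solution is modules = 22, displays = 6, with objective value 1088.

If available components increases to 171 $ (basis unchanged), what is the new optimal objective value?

Check each constraint at x*: pick-and-place 40/40 (tight); components 168/168 (tight); solder 78/81 (slack 3).
Since solder is not tight, its dual is 0.
From A_Bᵀ y = c: 1·y_pick-and-place + 6·y_components = 38; 3·y_pick-and-place + 6·y_components = 42.
Solving: y_pick-and-place = 2, y_components = 6.
Δz = y_components·Δb = 6 × (3) = 18, so new z* = 1088 + 18 = 1106.

1106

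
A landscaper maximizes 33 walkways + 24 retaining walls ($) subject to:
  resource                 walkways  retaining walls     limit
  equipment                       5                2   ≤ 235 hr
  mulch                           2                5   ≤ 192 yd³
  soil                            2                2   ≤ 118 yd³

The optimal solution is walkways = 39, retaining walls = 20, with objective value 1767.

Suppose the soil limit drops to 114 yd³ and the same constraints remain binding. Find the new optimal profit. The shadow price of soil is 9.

Δb = -4, so new z* = 1767 + (9)·(-4) = 1767 − 36 = 1731.

1731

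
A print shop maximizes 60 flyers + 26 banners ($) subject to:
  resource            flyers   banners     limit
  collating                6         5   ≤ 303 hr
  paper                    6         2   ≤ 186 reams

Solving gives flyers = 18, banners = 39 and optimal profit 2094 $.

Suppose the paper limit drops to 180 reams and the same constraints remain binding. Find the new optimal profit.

2046

Both collating and paper are binding at x*.
The binding rows give the dual system: 6·y_collating + 6·y_paper = 60 and 5·y_collating + 2·y_paper = 26.
This yields shadow prices y_collating = 2, y_paper = 8.
Δz = y_paper·Δb = 8 × (-6) = -48, so new z* = 2094 − 48 = 2046.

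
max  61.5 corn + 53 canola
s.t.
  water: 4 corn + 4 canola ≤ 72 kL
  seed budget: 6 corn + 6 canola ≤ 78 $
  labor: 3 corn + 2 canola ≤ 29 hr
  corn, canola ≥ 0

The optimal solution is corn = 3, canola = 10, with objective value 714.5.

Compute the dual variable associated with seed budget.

6

Binding: seed budget and labor. Non-binding: water (20 unused).
Slack constraints have shadow price 0 (complementary slackness).
Dual feasibility on the basic columns requires 6·y_seed budget + 3·y_labor = 61.5, 6·y_seed budget + 2·y_labor = 53.
Solving: y_seed budget = 6, y_labor = 8.5.
Shadow price of seed budget = 6.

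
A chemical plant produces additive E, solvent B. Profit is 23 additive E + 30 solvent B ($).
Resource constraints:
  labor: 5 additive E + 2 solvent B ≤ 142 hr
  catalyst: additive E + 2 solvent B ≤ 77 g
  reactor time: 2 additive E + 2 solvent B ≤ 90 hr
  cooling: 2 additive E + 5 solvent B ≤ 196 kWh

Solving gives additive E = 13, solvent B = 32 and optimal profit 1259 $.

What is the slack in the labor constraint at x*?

labor used = 5·13 + 2·32 = 129; slack = 142 − 129 = 13.

13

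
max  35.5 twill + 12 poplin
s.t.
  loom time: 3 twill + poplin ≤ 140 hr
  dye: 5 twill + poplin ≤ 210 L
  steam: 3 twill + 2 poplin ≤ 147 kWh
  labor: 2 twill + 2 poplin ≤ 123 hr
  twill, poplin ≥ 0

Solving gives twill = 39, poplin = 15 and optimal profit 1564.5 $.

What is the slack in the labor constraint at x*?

labor used = 2·39 + 2·15 = 108; slack = 123 − 108 = 15.

15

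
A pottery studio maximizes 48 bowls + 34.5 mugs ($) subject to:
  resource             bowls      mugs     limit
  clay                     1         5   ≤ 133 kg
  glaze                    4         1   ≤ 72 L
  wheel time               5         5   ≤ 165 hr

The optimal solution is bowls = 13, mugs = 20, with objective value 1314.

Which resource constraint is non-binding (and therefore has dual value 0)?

clay

clay: 113/133 (slack 20)
glaze: 72/72 (binding)
wheel time: 165/165 (binding)
By complementary slackness, a constraint with positive slack has shadow price 0 → clay.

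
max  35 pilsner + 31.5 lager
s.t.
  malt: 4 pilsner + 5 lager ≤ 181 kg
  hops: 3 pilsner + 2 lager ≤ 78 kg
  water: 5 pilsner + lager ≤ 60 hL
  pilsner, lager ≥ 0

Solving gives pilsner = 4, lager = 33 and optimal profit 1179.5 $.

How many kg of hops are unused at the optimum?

0

hops used = 3·4 + 2·33 = 78; slack = 78 − 78 = 0.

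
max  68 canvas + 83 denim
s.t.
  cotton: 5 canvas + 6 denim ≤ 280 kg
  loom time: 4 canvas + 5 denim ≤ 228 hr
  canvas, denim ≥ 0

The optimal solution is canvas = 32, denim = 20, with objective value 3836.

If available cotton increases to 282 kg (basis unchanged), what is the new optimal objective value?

3852

Check each constraint at x*: cotton 280/280 (tight); loom time 228/228 (tight).
From A_Bᵀ y = c: 5·y_cotton + 4·y_loom time = 68; 6·y_cotton + 5·y_loom time = 83.
This yields shadow prices y_cotton = 8, y_loom time = 7.
Δz = y_cotton·Δb = 8 × (2) = 16, so new z* = 3836 + 16 = 3852.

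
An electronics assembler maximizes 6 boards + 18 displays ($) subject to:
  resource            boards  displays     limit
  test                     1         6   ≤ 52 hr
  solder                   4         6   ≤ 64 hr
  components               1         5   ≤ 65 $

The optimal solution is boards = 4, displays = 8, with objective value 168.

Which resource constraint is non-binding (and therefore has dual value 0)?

test: 52/52 (binding)
solder: 64/64 (binding)
components: 44/65 (slack 21)
By complementary slackness, a constraint with positive slack has shadow price 0 → components.

components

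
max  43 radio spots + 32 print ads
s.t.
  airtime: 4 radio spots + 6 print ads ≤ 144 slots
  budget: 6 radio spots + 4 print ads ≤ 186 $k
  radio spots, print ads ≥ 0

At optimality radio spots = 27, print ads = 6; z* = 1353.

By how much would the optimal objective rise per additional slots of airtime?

Check each constraint at x*: airtime 144/144 (tight); budget 186/186 (tight).
The binding rows give the dual system: 4·y_airtime + 6·y_budget = 43 and 6·y_airtime + 4·y_budget = 32.
Solving: y_airtime = 1, y_budget = 6.5.
Shadow price of airtime = 1.

1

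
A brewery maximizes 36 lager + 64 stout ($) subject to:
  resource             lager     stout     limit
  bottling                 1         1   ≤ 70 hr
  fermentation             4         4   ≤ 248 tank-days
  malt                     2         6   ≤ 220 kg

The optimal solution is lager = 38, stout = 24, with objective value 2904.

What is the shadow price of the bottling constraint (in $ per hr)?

0

Binding: fermentation and malt. Non-binding: bottling (8 unused).
By complementary slackness, y = 0 for the non-binding constraint.
Dual feasibility on the basic columns requires 4·y_fermentation + 2·y_malt = 36, 4·y_fermentation + 6·y_malt = 64.
This yields shadow prices y_fermentation = 5.5, y_malt = 7.
Shadow price of bottling = 0.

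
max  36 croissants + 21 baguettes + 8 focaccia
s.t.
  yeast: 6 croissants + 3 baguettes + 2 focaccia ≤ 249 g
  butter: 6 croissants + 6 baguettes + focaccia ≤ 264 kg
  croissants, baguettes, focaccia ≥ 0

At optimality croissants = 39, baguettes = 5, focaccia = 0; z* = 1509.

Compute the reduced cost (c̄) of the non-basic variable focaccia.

-3

Check each constraint at x*: yeast 249/249 (tight); butter 264/264 (tight).
The binding rows give the dual system: 6·y_yeast + 6·y_butter = 36 and 3·y_yeast + 6·y_butter = 21.
→ y_yeast = 5 and y_butter = 1.
Reduced cost of focaccia: c₃ − yᵀa₃ = 8 − (5·2 + 1·1) = 8 − 11 = -3.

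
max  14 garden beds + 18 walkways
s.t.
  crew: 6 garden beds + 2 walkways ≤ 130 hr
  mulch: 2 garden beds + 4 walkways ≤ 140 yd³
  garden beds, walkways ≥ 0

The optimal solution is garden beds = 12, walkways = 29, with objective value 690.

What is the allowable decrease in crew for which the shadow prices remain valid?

60

Binding constraints: crew, mulch. The basis is B = [[6,2],[2,4]] with det 20.
Per unit decrease in crew, x* moves by d = (-0.2, 0.1).
The basis stays optimal until garden beds reaches 0; allowable decrease = 60 hr.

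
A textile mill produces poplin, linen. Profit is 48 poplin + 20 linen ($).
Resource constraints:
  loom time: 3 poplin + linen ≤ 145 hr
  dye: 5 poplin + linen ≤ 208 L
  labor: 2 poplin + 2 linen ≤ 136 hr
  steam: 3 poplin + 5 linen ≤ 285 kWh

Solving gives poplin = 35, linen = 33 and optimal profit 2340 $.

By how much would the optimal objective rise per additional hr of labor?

6.5

At the optimum: loom time uses 138 of 145 (slack = 7); dye uses 208 of 208 (binding); labor uses 136 of 136 (binding); steam uses 270 of 285 (slack = 15).
By complementary slackness, y = 0 for the non-binding constraints.
The binding rows give the dual system: 5·y_dye + 2·y_labor = 48 and 1·y_dye + 2·y_labor = 20.
This yields shadow prices y_dye = 7, y_labor = 6.5.
Shadow price of labor = 6.5.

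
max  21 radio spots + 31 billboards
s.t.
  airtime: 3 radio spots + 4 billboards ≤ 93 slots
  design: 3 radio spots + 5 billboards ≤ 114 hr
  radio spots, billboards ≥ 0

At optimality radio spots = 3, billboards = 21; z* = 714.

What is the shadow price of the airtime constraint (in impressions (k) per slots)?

Check each constraint at x*: airtime 93/93 (tight); design 114/114 (tight).
From A_Bᵀ y = c: 3·y_airtime + 3·y_design = 21; 4·y_airtime + 5·y_design = 31.
→ y_airtime = 4 and y_design = 3.
Shadow price of airtime = 4.

4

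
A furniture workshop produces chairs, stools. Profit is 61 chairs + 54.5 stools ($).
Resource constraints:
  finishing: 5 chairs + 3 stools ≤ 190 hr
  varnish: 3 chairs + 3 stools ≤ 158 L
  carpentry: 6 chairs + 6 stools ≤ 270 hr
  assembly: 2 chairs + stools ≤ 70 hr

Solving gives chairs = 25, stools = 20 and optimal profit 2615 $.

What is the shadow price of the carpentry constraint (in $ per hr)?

8

Check each constraint at x*: finishing 185/190 (slack 5); varnish 135/158 (slack 23); carpentry 270/270 (tight); assembly 70/70 (tight).
Since finishing, varnish are not tight, their duals are 0.
Dual feasibility on the basic columns requires 6·y_carpentry + 2·y_assembly = 61, 6·y_carpentry + 1·y_assembly = 54.5.
This yields shadow prices y_carpentry = 8, y_assembly = 6.5.
Shadow price of carpentry = 8.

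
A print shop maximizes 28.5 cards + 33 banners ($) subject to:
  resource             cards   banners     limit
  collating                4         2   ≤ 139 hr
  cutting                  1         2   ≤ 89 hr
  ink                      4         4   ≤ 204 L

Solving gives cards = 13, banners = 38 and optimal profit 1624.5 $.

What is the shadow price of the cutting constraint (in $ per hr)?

4.5

Check each constraint at x*: collating 128/139 (slack 11); cutting 89/89 (tight); ink 204/204 (tight).
By complementary slackness, y = 0 for the non-binding constraint.
Dual feasibility on the basic columns requires 1·y_cutting + 4·y_ink = 28.5, 2·y_cutting + 4·y_ink = 33.
→ y_cutting = 4.5 and y_ink = 6.
Shadow price of cutting = 4.5.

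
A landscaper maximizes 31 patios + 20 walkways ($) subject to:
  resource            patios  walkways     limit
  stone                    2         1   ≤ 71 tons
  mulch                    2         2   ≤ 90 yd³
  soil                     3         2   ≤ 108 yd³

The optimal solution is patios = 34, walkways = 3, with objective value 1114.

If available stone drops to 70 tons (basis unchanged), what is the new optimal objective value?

Check each constraint at x*: stone 71/71 (tight); mulch 74/90 (slack 16); soil 108/108 (tight).
Since mulch is not tight, its dual is 0.
The binding rows give the dual system: 2·y_stone + 3·y_soil = 31 and 1·y_stone + 2·y_soil = 20.
Solving: y_stone = 2, y_soil = 9.
Δz = y_stone·Δb = 2 × (-1) = -2, so new z* = 1114 − 2 = 1112.

1112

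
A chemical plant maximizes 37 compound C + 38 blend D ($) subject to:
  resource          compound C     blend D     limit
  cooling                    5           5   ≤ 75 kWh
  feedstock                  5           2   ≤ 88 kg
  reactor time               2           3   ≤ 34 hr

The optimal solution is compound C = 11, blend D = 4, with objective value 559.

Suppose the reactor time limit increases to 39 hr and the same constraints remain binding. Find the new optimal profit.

At the optimum: cooling uses 75 of 75 (binding); feedstock uses 63 of 88 (slack = 25); reactor time uses 34 of 34 (binding).
Since feedstock is not tight, its dual is 0.
Dual feasibility on the basic columns requires 5·y_cooling + 2·y_reactor time = 37, 5·y_cooling + 3·y_reactor time = 38.
→ y_cooling = 7 and y_reactor time = 1.
Δz = y_reactor time·Δb = 1 × (5) = 5, so new z* = 559 + 5 = 564.

564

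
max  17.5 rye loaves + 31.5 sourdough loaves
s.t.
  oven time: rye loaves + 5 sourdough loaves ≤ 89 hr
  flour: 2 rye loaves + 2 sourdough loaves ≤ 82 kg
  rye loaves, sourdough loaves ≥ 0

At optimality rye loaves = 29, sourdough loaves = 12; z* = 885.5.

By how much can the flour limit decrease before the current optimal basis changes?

46.4

Binding constraints: oven time, flour. The basis is B = [[1,5],[2,2]] with det -8.
Per unit decrease in flour, x* moves by d = (-0.625, 0.125).
The basis stays optimal until rye loaves reaches 0; allowable decrease = 46.4 kg.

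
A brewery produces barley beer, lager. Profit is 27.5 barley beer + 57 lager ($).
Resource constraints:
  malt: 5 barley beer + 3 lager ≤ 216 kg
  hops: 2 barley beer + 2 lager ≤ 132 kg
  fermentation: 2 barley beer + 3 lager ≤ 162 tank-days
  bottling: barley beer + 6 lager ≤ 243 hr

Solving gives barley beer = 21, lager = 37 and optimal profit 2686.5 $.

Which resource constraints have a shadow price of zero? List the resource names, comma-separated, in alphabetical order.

fermentation, hops

malt: 216/216 (binding)
hops: 116/132 (slack 16)
fermentation: 153/162 (slack 9)
bottling: 243/243 (binding)
By complementary slackness, a constraint with positive slack has shadow price 0 → fermentation, hops.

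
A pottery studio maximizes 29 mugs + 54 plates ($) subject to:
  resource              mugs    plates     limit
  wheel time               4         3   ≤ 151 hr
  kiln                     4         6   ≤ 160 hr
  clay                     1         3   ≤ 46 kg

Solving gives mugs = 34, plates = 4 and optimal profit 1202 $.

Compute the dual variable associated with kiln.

5.5

Check each constraint at x*: wheel time 148/151 (slack 3); kiln 160/160 (tight); clay 46/46 (tight).
Slack constraints have shadow price 0 (complementary slackness).
The binding rows give the dual system: 4·y_kiln + 1·y_clay = 29 and 6·y_kiln + 3·y_clay = 54.
This yields shadow prices y_kiln = 5.5, y_clay = 7.
Shadow price of kiln = 5.5.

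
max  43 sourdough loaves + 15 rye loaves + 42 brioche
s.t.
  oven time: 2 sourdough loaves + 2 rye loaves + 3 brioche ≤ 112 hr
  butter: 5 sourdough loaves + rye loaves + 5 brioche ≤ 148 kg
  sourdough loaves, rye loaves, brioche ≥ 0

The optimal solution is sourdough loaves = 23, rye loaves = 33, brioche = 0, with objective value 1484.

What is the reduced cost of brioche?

Both oven time and butter are binding at x*.
From A_Bᵀ y = c: 2·y_oven time + 5·y_butter = 43; 2·y_oven time + 1·y_butter = 15.
→ y_oven time = 4 and y_butter = 7.
Reduced cost of brioche: c₃ − yᵀa₃ = 42 − (4·3 + 7·5) = 42 − 47 = -5.

-5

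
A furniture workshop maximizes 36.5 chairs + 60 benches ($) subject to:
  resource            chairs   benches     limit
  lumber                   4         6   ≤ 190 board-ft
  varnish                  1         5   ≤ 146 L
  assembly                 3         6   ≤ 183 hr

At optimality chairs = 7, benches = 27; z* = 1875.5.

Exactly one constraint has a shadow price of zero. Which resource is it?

lumber: 190/190 (binding)
varnish: 142/146 (slack 4)
assembly: 183/183 (binding)
By complementary slackness, a constraint with positive slack has shadow price 0 → varnish.

varnish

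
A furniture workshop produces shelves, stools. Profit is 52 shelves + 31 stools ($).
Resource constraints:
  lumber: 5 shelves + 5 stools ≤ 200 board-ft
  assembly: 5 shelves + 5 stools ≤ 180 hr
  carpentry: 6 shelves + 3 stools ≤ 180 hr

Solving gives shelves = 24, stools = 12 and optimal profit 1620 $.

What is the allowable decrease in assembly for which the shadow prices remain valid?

Binding constraints: assembly, carpentry. The basis is B = [[5,5],[6,3]] with det -15.
Per unit decrease in assembly, x* moves by d = (0.2, -0.4).
The basis stays optimal until stools reaches 0; allowable decrease = 30 hr.

30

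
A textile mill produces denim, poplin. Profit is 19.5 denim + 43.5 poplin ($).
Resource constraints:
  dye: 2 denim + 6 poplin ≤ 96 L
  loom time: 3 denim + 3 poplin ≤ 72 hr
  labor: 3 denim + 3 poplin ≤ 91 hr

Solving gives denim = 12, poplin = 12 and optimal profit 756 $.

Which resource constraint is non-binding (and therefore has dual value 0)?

labor

dye: 96/96 (binding)
loom time: 72/72 (binding)
labor: 72/91 (slack 19)
By complementary slackness, a constraint with positive slack has shadow price 0 → labor.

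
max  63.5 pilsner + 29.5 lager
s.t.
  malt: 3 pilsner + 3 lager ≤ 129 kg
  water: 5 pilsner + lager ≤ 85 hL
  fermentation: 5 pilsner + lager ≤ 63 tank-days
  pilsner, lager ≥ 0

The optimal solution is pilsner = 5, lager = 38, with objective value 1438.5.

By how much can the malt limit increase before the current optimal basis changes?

Binding constraints: malt, fermentation. The basis is B = [[3,3],[5,1]] with det -12.
Per unit increase in malt, x* moves by d = (-0.0833, 0.4167).
The basis stays optimal until pilsner reaches 0; allowable increase = 60 kg.

60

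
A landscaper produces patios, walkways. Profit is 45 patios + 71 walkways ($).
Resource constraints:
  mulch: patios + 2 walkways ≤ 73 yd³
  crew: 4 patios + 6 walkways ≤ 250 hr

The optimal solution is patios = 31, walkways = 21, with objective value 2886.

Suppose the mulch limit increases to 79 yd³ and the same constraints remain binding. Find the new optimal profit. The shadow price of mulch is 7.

Δb = 6, so new z* = 2886 + (7)·(6) = 2886 + 42 = 2928.

2928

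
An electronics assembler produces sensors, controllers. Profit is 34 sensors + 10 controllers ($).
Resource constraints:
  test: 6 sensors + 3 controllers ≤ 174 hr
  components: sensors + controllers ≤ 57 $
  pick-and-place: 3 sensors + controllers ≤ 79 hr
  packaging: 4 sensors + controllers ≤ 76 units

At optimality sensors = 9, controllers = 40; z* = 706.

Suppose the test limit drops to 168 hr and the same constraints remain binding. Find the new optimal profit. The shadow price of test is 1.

Δb = -6, so new z* = 706 + (1)·(-6) = 706 − 6 = 700.

700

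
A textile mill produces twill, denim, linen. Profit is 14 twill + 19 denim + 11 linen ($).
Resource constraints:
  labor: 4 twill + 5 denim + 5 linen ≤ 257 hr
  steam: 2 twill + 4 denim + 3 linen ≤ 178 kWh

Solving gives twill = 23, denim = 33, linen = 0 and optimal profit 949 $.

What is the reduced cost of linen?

Check each constraint at x*: labor 257/257 (tight); steam 178/178 (tight).
Dual feasibility on the basic columns requires 4·y_labor + 2·y_steam = 14, 5·y_labor + 4·y_steam = 19.
→ y_labor = 3 and y_steam = 1.
Reduced cost of linen: c₃ − yᵀa₃ = 11 − (3·5 + 1·3) = 11 − 18 = -7.

-7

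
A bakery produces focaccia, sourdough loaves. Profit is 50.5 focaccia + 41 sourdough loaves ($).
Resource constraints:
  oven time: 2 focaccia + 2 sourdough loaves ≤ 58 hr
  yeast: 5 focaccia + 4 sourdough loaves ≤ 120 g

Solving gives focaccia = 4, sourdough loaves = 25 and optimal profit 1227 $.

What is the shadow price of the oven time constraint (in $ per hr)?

Both oven time and yeast are binding at x*.
The binding rows give the dual system: 2·y_oven time + 5·y_yeast = 50.5 and 2·y_oven time + 4·y_yeast = 41.
Solving: y_oven time = 1.5, y_yeast = 9.5.
Shadow price of oven time = 1.5.

1.5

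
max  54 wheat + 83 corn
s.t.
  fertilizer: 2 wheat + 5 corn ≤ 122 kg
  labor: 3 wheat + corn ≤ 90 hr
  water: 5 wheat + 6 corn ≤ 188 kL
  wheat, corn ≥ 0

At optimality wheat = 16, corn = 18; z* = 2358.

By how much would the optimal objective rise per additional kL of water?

Check each constraint at x*: fertilizer 122/122 (tight); labor 66/90 (slack 24); water 188/188 (tight).
By complementary slackness, y = 0 for the non-binding constraint.
The binding rows give the dual system: 2·y_fertilizer + 5·y_water = 54 and 5·y_fertilizer + 6·y_water = 83.
Solving: y_fertilizer = 7, y_water = 8.
Shadow price of water = 8.

8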